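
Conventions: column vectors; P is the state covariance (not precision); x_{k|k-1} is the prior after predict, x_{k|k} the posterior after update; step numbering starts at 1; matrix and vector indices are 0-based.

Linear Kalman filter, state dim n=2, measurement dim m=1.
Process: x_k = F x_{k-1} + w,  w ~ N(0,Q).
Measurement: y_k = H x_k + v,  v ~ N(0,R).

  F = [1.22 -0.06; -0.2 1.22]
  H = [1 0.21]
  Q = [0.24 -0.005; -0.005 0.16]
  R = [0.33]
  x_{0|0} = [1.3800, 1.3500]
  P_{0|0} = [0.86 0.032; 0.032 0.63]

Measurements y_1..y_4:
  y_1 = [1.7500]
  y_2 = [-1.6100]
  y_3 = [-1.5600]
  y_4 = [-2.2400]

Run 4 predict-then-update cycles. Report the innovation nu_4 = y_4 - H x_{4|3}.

step 1: x^-=[1.6026, 1.3710]  P^-=[1.5176 -0.2129; -0.2129 1.1165]  S=[1.8074]  K=[0.8149; 0.0119]  nu=[-0.1405]  x^+=[1.4881, 1.3693]  P^+=[0.3173 -0.2305; -0.2305 1.1162]
step 2: x^-=[1.7333, 1.3730]  P^-=[0.7501 -0.5099; -0.5099 1.9465]  S=[0.9517]  K=[0.6756; -0.1063]  nu=[-3.6316]  x^+=[-0.7202, 1.7590]  P^+=[0.3157 -0.4416; -0.4416 1.9358]
step 3: x^-=[-0.9841, 2.2900]  P^-=[0.7815 -0.8863; -0.8863 3.2694]  S=[0.8834]  K=[0.6739; -0.2261]  nu=[-1.0568]  x^+=[-1.6963, 2.5289]  P^+=[0.3803 -0.7517; -0.7517 3.2242]
step 4: x^-=[-2.2212, 3.4246]  P^-=[0.9276 -1.4616; -1.4616 5.3409]  S=[0.8793]  K=[0.7059; -0.3867]  nu=[-0.7379]  x^+=[-2.7421, 3.7099]  P^+=[0.4895 -1.2216; -1.2216 5.2094]

innov = [-0.7379]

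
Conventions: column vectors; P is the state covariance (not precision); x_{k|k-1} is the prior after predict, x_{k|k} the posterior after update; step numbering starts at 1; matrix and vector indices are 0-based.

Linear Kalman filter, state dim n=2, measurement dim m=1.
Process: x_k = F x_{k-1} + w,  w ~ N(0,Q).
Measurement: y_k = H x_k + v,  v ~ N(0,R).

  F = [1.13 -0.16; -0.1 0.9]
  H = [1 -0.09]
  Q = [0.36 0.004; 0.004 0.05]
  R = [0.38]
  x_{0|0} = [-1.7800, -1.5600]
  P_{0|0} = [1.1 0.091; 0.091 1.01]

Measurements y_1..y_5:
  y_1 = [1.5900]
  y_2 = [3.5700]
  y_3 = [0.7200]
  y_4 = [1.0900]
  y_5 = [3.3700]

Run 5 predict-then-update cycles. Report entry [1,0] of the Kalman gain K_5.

step 1: x^-=[-1.7618, -1.2260]  P^-=[1.7575 -0.1717; -0.1717 0.8627]  S=[2.1754]  K=[0.8150; -0.1146]  nu=[3.2415]  x^+=[0.8800, -1.5976]  P^+=[0.3125 0.0315; 0.0315 0.8341]
step 2: x^-=[1.2500, -1.5258]  P^-=[0.7690 -0.1189; -0.1189 0.7231]  S=[1.1763]  K=[0.6629; -0.1564]  nu=[2.1827]  x^+=[2.6969, -1.8672]  P^+=[0.2522 0.0031; 0.0031 0.6943]
step 3: x^-=[3.3462, -1.9501]  P^-=[0.6987 -0.1213; -0.1213 0.6144]  S=[1.1055]  K=[0.6419; -0.1598]  nu=[-2.8017]  x^+=[1.5478, -1.5025]  P^+=[0.2432 -0.0080; -0.0080 0.5862]
step 4: x^-=[1.9895, -1.5071]  P^-=[0.6884 -0.1161; -0.1161 0.5287]  S=[1.0936]  K=[0.6391; -0.1497]  nu=[-1.0351]  x^+=[1.3280, -1.3521]  P^+=[0.2418 -0.0115; -0.0115 0.5042]
step 5: x^-=[1.7170, -1.3497]  P^-=[0.6858 -0.1078; -0.1078 0.4629]  S=[1.0890]  K=[0.6387; -0.1372]  nu=[1.5316]  x^+=[2.6952, -1.5599]  P^+=[0.2416 -0.0123; -0.0123 0.4423]

K[1,0] = -0.1372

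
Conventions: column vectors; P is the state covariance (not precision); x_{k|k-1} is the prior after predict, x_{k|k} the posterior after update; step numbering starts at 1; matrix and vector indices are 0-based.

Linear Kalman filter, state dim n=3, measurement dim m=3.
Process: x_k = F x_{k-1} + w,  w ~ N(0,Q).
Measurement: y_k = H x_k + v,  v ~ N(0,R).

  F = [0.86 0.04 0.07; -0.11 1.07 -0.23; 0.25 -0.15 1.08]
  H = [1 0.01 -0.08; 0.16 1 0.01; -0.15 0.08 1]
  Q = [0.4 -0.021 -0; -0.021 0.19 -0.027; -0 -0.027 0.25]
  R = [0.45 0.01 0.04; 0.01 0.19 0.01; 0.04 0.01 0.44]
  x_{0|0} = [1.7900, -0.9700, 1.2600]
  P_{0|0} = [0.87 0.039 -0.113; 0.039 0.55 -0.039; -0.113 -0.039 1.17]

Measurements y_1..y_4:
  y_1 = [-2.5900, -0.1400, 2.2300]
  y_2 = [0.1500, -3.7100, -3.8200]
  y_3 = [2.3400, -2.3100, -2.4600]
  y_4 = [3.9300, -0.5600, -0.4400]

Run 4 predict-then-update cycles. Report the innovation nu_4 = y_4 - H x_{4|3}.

step 1: x^-=[1.5888, -1.5246, 1.9538]  P^-=[1.0389 -0.0422 0.1594; -0.0422 0.8964 -0.4452; 0.1594 -0.4452 1.6301]  S=[1.4738 0.1767 -0.0892; 0.1767 1.0913 -0.3415; -0.0892 -0.3415 1.9812]  K=[0.6965 0.0128 0.0336; -0.0987 0.8115 -0.0499; 0.0803 -0.1411 0.7720]  nu=[-4.0072, 1.1109, 0.6365]  x^+=[-1.1665, -0.2592, 1.9668]  P^+=[0.3229 -0.0429 0.0946; -0.0429 0.1599 -0.0370; 0.0946 -0.0370 0.3587]
step 2: x^-=[-0.8759, -0.6014, 1.8714]  P^-=[0.6491 -0.1116 0.1890; -0.1116 0.4291 -0.2236; 0.1890 -0.2236 0.7584]  S=[1.0718 0.0231 0.0640; 0.0231 0.5962 -0.1421; 0.0640 -0.1421 1.1260]  K=[0.5887 -0.0238 0.0370; -0.0942 0.6747 -0.0627; 0.0851 -0.1703 0.6062]  nu=[1.1816, -2.9872, -5.7747]  x^+=[-0.3227, -2.3664, -1.0197]  P^+=[0.2733 -0.0428 0.0840; -0.0428 0.1339 -0.0417; 0.0840 -0.0417 0.2844]
step 3: x^-=[-0.4436, -2.2620, -0.8270]  P^-=[0.6107 -0.1049 0.1627; -0.1049 0.3965 -0.2033; 0.1627 -0.2033 0.6639]  S=[1.0372 0.0218 0.0513; 0.0218 0.5651 -0.1296; 0.0513 -0.1296 1.0413]  K=[0.5744 -0.0255 0.0287; -0.0924 0.6574 -0.0633; 0.0790 -0.1736 0.5730]  nu=[2.7401, 0.0312, -1.5186]  x^+=[1.0857, -2.3985, -1.4860]  P^+=[0.2661 -0.0422 0.0787; -0.0422 0.1305 -0.0417; 0.0787 -0.0417 0.2687]
step 4: x^-=[0.7338, -2.3440, -0.9737]  P^-=[0.6046 -0.1024 0.1548; -0.1024 0.3913 -0.1975; 0.1548 -0.1975 0.6421]  S=[1.0323 0.0229 0.0462; 0.0229 0.5606 -0.1259; 0.0462 -0.1259 1.0226]  K=[0.5721 -0.0250 0.0258; -0.0918 0.6549 -0.0628; 0.0769 -0.1730 0.5650]  nu=[3.1418, 1.6763, 0.8313]  x^+=[2.5109, -1.5869, -0.5525]  P^+=[0.2648 -0.0419 0.0771; -0.0419 0.1300 -0.0414; 0.0771 -0.0414 0.2648]

innov = [3.1418, 1.6763, 0.8313]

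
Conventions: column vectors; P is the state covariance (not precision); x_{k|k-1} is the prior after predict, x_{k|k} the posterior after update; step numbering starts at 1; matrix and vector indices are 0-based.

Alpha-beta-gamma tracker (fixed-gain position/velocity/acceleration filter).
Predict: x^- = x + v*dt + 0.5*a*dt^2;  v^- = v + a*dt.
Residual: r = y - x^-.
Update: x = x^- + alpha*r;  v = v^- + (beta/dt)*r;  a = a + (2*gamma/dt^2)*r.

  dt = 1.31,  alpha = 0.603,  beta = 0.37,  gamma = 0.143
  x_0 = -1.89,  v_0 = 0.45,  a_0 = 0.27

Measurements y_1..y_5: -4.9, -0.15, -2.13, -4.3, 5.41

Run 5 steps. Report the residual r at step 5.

resid = 9.3142

step 1: x_pred=-1.0688  r=-3.8312  x^+=-3.3790  v^+=-0.2784  a^+=-0.3685
step 2: x_pred=-4.0599  r=3.9099  x^+=-1.7022  v^+=0.3432  a^+=0.2831
step 3: x_pred=-1.0097  r=-1.1203  x^+=-1.6852  v^+=0.3977  a^+=0.0964
step 4: x_pred=-1.0816  r=-3.2184  x^+=-3.0223  v^+=-0.3851  a^+=-0.4400
step 5: x_pred=-3.9042  r=9.3142  x^+=1.7123  v^+=1.6693  a^+=1.1123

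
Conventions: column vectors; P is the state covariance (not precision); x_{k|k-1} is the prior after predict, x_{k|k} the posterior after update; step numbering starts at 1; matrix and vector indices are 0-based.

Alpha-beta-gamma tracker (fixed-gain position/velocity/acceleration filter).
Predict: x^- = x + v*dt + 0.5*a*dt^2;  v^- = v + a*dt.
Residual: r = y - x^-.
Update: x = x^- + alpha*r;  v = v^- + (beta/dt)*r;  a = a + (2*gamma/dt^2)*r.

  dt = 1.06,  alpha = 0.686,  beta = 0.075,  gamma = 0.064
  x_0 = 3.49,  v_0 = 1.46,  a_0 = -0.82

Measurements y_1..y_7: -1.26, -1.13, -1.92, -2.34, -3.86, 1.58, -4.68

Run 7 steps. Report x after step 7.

step 1: x_pred=4.5769  r=-5.8369  x^+=0.5728  v^+=0.1778  a^+=-1.4849
step 2: x_pred=-0.0730  r=-1.0570  x^+=-0.7981  v^+=-1.4710  a^+=-1.6054
step 3: x_pred=-3.2593  r=1.3393  x^+=-2.3405  v^+=-3.0779  a^+=-1.4528
step 4: x_pred=-6.4193  r=4.0793  x^+=-3.6209  v^+=-4.3293  a^+=-0.9881
step 5: x_pred=-8.7650  r=4.9050  x^+=-5.4002  v^+=-5.0296  a^+=-0.4293
step 6: x_pred=-10.9727  r=12.5527  x^+=-2.3615  v^+=-4.5965  a^+=1.0007
step 7: x_pred=-6.6716  r=1.9916  x^+=-5.3054  v^+=-3.3948  a^+=1.2276

x_post = -5.3054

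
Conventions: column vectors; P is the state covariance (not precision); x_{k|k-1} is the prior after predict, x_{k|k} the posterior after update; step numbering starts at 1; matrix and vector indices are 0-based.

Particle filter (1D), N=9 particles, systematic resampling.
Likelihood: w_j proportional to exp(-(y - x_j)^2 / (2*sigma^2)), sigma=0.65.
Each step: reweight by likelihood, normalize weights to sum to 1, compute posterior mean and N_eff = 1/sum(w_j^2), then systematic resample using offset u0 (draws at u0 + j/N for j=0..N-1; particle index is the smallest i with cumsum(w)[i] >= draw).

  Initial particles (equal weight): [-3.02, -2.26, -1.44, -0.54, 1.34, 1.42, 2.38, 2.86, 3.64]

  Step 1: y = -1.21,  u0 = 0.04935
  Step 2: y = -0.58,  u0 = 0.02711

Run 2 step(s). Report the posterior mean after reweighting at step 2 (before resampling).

step 1: w=[0.0114, 0.1490, 0.5161, 0.3230, 0.0003, 0.0002, 0.0000, 0.0000, 0.0000]  mean=-1.2883  Neff=2.5439  idx=[1, 2, 2, 2, 2, 2, 3, 3, 3]
step 2: w=[0.0069, 0.0815, 0.0815, 0.0815, 0.0815, 0.0815, 0.1952, 0.1952, 0.1952]  mean=-0.9187  Neff=6.7770  idx=[1, 2, 3, 5, 6, 6, 7, 8, 8]

post_mean = -0.9187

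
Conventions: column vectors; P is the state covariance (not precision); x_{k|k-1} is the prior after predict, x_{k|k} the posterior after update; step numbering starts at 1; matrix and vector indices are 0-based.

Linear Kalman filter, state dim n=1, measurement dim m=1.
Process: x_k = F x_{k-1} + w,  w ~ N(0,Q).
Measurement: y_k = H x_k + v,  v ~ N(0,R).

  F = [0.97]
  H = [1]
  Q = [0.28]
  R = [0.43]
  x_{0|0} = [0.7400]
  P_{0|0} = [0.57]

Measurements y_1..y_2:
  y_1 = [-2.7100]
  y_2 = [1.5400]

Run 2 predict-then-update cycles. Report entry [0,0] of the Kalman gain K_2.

step 1: x^-=[0.7178]  P^-=[0.8163]  S=[1.2463]  K=[0.6550]  nu=[-3.4278]  x^+=[-1.5273]  P^+=[0.2816]
step 2: x^-=[-1.4815]  P^-=[0.5450]  S=[0.9750]  K=[0.5590]  nu=[3.0215]  x^+=[0.2074]  P^+=[0.2404]

K[0,0] = 0.5590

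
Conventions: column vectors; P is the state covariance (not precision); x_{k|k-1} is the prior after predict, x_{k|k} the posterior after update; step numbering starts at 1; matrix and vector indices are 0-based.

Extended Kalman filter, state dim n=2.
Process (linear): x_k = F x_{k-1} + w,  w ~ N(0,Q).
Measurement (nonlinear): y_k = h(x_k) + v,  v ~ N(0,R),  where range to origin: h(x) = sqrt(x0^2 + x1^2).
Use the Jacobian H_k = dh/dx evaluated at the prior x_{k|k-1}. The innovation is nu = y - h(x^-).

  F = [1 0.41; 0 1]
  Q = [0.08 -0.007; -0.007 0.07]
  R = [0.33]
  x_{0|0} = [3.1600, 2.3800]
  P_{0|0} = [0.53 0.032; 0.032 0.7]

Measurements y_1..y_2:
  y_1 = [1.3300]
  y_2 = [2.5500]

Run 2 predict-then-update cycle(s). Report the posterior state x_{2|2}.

step 1: x^-=[4.1358, 2.3800]  P^-=[0.7539 0.3120; 0.3120 0.7700]  H_jac=[0.8667 0.4988]  S=[1.3577]  K=[0.5959; 0.4821]  nu=[-3.4417]  x^+=[2.0848, 0.7209]  P^+=[0.2718 -0.0780; -0.0780 0.4545]
step 2: x^-=[2.3804, 0.7209]  P^-=[0.3642 0.1013; 0.1013 0.5245]  H_jac=[0.9571 0.2898]  S=[0.7639]  K=[0.4948; 0.3260]  nu=[0.0628]  x^+=[2.4115, 0.7414]  P^+=[0.1772 -0.0219; -0.0219 0.4433]

x_post = [2.4115, 0.7414]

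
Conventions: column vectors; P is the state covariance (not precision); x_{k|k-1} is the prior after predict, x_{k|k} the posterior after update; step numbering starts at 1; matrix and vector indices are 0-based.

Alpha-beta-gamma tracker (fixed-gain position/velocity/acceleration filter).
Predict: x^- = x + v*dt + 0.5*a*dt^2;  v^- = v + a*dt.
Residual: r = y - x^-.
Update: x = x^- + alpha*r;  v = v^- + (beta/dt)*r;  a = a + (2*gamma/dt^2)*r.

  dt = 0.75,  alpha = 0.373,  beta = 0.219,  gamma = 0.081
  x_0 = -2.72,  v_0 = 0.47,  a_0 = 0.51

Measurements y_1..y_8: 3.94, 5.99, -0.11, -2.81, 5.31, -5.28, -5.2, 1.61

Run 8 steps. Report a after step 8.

a_post = -1.4335

step 1: x_pred=-2.2241  r=6.1641  x^+=0.0751  v^+=2.6524  a^+=2.2853
step 2: x_pred=2.7072  r=3.2828  x^+=3.9317  v^+=5.3249  a^+=3.2307
step 3: x_pred=8.8340  r=-8.9440  x^+=5.4979  v^+=5.1363  a^+=0.6548
step 4: x_pred=9.5343  r=-12.3443  x^+=4.9299  v^+=2.0229  a^+=-2.9003
step 5: x_pred=5.6313  r=-0.3213  x^+=5.5115  v^+=-0.2462  a^+=-2.9929
step 6: x_pred=4.4851  r=-9.7651  x^+=0.8427  v^+=-5.3422  a^+=-5.8052
step 7: x_pred=-4.7967  r=-0.4033  x^+=-4.9471  v^+=-9.8139  a^+=-5.9214
step 8: x_pred=-13.9729  r=15.5829  x^+=-8.1605  v^+=-9.7047  a^+=-1.4335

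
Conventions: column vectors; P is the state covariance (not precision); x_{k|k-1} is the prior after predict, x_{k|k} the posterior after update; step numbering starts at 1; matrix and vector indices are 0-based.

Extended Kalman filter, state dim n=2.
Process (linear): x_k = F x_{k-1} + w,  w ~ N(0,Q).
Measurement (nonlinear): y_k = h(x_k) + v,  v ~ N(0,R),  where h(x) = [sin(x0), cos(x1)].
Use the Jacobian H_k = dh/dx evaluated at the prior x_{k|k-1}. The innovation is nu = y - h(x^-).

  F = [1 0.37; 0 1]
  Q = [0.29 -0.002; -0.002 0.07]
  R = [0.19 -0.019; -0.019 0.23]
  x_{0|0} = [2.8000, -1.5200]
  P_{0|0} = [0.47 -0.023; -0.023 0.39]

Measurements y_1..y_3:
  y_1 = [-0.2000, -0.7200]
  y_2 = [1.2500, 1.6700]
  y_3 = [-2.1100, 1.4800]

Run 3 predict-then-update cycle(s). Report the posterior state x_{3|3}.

x_post = [1.7907, -0.7287]

step 1: x^-=[2.2376, -1.5200]  P^-=[0.7964 0.1193; 0.1193 0.4600]  H_jac=[-0.6185 0.0000; 0.0000 0.9987]  S=[0.4946 -0.0927; -0.0927 0.6888]  K=[-0.9883 0.0400; -0.0248 0.6636]  nu=[-0.9858, -0.7708]  x^+=[3.1810, -2.0070]  P^+=[0.3048 0.0280; 0.0280 0.1533]
step 2: x^-=[2.4384, -2.0070]  P^-=[0.6366 0.0827; 0.0827 0.2233]  H_jac=[-0.7628 0.0000; 0.0000 0.9063]  S=[0.5604 -0.0762; -0.0762 0.4134]  K=[-0.8635 0.0222; -0.0472 0.4808]  nu=[0.6034, 2.0925]  x^+=[1.9640, -1.0294]  P^+=[0.2156 0.0237; 0.0237 0.1230]
step 3: x^-=[1.5831, -1.0294]  P^-=[0.5400 0.0673; 0.0673 0.1930]  H_jac=[-0.0123 0.0000; 0.0000 0.8570]  S=[0.1901 -0.0197; -0.0197 0.3717]  K=[-0.0190 0.1540; 0.0420 0.4472]  nu=[-3.1099, 0.9647]  x^+=[1.7907, -0.7287]  P^+=[0.5310 0.0418; 0.0418 0.1191]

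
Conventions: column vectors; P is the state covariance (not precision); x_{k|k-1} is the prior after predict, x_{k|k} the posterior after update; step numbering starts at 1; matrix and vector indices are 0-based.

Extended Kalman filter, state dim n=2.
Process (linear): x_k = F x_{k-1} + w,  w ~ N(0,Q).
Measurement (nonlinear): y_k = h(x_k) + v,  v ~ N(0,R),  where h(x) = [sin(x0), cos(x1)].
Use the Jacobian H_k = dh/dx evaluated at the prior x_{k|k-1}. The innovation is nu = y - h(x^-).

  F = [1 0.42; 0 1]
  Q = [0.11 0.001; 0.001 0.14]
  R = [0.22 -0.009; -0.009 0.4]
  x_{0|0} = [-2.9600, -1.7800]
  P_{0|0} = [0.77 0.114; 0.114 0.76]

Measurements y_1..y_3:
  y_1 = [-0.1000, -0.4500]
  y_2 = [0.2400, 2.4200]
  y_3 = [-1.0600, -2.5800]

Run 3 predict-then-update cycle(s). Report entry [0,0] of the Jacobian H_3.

H_jac[0,0] = -0.9103

step 1: x^-=[-3.7076, -1.7800]  P^-=[1.1098 0.4342; 0.4342 0.9000]  H_jac=[-0.8440 0.0000; 0.0000 0.9782]  S=[1.0107 -0.3675; -0.3675 1.2612]  K=[-0.8997 0.0746; -0.1217 0.6626]  nu=[-0.6363, -0.2423]  x^+=[-3.1532, -1.8631]  P^+=[0.2353 0.0388; 0.0388 0.2721]
step 2: x^-=[-3.9357, -1.8631]  P^-=[0.4259 0.1541; 0.1541 0.4121]  H_jac=[-0.7009 0.0000; 0.0000 0.9576]  S=[0.4292 -0.1124; -0.1124 0.7778]  K=[-0.6712 0.0927; -0.1234 0.4894]  nu=[-0.4733, 2.7082]  x^+=[-3.3671, -0.4792]  P^+=[0.2119 0.0450; 0.0450 0.2056]
step 3: x^-=[-3.5684, -0.4792]  P^-=[0.3959 0.1324; 0.1324 0.3456]  H_jac=[-0.9103 0.0000; 0.0000 0.4611]  S=[0.5481 -0.0646; -0.0646 0.4735]  K=[-0.6529 0.0399; -0.1831 0.3116]  nu=[-1.4740, -3.4674]  x^+=[-2.7443, -1.2897]  P^+=[0.1582 0.0473; 0.0473 0.2739]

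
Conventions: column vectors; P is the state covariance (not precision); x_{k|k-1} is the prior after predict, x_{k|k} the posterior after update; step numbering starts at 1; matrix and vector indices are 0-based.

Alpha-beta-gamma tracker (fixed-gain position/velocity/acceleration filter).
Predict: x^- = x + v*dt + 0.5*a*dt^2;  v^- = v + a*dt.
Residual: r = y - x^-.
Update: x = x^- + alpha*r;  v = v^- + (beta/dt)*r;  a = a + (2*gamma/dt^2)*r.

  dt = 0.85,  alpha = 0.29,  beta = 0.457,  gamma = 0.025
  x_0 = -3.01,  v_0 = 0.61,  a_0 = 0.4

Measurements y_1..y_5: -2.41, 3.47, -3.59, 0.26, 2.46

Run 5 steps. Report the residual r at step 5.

resid = 0.9332

step 1: x_pred=-2.3470  r=-0.0630  x^+=-2.3653  v^+=0.9161  a^+=0.3956
step 2: x_pred=-1.4436  r=4.9136  x^+=-0.0187  v^+=3.8942  a^+=0.7357
step 3: x_pred=3.5572  r=-7.1472  x^+=1.4845  v^+=0.6769  a^+=0.2411
step 4: x_pred=2.1469  r=-1.8869  x^+=1.5997  v^+=-0.1327  a^+=0.1105
step 5: x_pred=1.5268  r=0.9332  x^+=1.7975  v^+=0.4629  a^+=0.1751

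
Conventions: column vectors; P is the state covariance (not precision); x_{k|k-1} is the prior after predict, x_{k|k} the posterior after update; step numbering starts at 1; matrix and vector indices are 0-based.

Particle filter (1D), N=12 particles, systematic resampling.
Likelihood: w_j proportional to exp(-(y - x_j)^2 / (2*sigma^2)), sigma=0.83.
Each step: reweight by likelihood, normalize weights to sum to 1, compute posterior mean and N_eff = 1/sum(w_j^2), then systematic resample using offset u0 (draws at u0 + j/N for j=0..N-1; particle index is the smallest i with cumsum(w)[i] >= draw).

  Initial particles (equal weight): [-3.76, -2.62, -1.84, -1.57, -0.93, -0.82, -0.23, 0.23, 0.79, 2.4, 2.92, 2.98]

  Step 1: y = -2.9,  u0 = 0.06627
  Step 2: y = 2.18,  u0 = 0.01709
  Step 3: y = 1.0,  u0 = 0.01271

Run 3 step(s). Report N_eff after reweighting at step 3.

N_eff = 11.1755

step 1: w=[0.2479, 0.4006, 0.1876, 0.1174, 0.0254, 0.0184, 0.0024, 0.0003, 0.0000, 0.0000, 0.0000, 0.0000]  mean=-2.5503  Neff=3.6780  idx=[0, 0, 0, 1, 1, 1, 1, 2, 2, 2, 3, 5]
step 2: w=[0.0000, 0.0000, 0.0000, 0.0000, 0.0000, 0.0000, 0.0000, 0.0053, 0.0053, 0.0053, 0.0243, 0.9596]  mean=-0.8548  Neff=1.0852  idx=[10, 11, 11, 11, 11, 11, 11, 11, 11, 11, 11, 11]
step 3: w=[0.0083, 0.0902, 0.0902, 0.0902, 0.0902, 0.0902, 0.0902, 0.0902, 0.0902, 0.0902, 0.0902, 0.0902]  mean=-0.8262  Neff=11.1755  idx=[1, 1, 2, 3, 4, 5, 6, 7, 8, 9, 10, 11]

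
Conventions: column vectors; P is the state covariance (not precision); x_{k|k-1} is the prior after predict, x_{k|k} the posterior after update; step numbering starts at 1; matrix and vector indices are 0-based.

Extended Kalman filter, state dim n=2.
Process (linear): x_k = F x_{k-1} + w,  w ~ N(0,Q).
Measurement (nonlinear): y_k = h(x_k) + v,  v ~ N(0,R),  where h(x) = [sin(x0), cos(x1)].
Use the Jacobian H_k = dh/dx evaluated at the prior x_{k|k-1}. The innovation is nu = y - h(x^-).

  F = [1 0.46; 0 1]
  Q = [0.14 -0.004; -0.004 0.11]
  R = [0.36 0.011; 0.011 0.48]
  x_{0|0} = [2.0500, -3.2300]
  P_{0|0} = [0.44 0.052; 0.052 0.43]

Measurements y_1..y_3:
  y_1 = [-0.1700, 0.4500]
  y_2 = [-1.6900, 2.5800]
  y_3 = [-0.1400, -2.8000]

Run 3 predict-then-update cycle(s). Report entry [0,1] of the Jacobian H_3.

step 1: x^-=[0.5642, -3.2300]  P^-=[0.7188 0.2458; 0.2458 0.5400]  H_jac=[0.8450 0.0000; 0.0000 -0.0883]  S=[0.8733 -0.0073; -0.0073 0.4842]  K=[0.6953 -0.0343; 0.2370 -0.0949]  nu=[-0.7047, 1.4461]  x^+=[0.0246, -3.5343]  P^+=[0.2958 0.0998; 0.0998 0.4862]
step 2: x^-=[-1.6011, -3.5343]  P^-=[0.6304 0.3194; 0.3194 0.5962]  H_jac=[-0.0303 0.0000; 0.0000 -0.3826]  S=[0.3606 0.0147; 0.0147 0.5673]  K=[-0.0443 -0.2143; -0.0105 -0.4019]  nu=[-0.6905, 3.5039]  x^+=[-2.3215, -4.9352]  P^+=[0.6034 0.2701; 0.2701 0.5044]
step 3: x^-=[-4.5917, -4.9352]  P^-=[1.0986 0.4981; 0.4981 0.6144]  H_jac=[-0.1204 0.0000; 0.0000 -0.9753]  S=[0.3759 0.0695; 0.0695 1.0644]  K=[-0.2708 -0.4387; -0.0562 -0.5593]  nu=[-1.1327, -3.0210]  x^+=[-2.9595, -3.1819]  P^+=[0.8496 0.2190; 0.2190 0.2759]

H_jac[0,1] = 0.0000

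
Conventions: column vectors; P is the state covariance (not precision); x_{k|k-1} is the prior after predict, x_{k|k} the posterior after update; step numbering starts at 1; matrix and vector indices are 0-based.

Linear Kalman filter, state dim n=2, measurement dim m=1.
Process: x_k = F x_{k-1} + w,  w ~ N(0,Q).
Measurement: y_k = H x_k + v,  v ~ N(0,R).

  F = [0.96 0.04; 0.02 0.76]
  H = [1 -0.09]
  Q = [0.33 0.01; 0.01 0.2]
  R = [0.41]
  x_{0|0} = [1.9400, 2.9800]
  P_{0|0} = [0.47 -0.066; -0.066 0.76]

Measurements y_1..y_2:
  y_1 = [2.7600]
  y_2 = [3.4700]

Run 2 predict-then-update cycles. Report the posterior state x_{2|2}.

step 1: x^-=[1.9816, 2.3036]  P^-=[0.7593 -0.0061; -0.0061 0.6372]  S=[1.1756]  K=[0.6464; -0.0540]  nu=[0.9857]  x^+=[2.6187, 2.2504]  P^+=[0.2682 0.0349; 0.0349 0.6337]
step 2: x^-=[2.6040, 1.7627]  P^-=[0.5808 0.0599; 0.0599 0.5672]  S=[0.9846]  K=[0.5844; 0.0090]  nu=[1.0246]  x^+=[3.2028, 1.7719]  P^+=[0.2445 0.0547; 0.0547 0.5671]

x_post = [3.2028, 1.7719]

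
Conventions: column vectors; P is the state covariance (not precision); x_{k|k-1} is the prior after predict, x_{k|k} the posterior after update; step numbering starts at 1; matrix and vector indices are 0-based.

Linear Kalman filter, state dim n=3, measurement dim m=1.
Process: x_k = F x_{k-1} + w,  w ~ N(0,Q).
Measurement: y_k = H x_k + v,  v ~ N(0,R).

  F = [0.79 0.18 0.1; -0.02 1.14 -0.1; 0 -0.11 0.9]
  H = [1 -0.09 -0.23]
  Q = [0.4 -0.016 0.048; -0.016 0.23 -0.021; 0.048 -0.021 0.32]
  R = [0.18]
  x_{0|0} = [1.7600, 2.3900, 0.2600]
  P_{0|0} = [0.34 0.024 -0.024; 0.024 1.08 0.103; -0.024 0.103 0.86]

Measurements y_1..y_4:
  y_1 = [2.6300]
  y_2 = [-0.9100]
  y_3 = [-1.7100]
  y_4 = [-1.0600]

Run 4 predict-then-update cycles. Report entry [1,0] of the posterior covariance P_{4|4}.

step 1: x^-=[1.8466, 2.6634, -0.0289]  P^-=[0.6625 0.2250 0.1004; 0.2250 1.6176 -0.1265; 0.1004 -0.1265 1.0093]  S=[0.8171]  K=[0.7578; 0.1328; -0.1473]  nu=[1.0165]  x^+=[2.6169, 2.7984, -0.1786]  P^+=[0.1933 0.1428 0.1916; 0.1428 1.6032 -0.1106; 0.1916 -0.1106 0.9916]
step 2: x^-=[2.5532, 3.1557, -0.4686]  P^-=[0.6494 0.4019 0.2126; 0.4019 2.3430 -0.4291; 0.2126 -0.4291 1.1644]  S=[0.7221]  K=[0.7815; 0.4013; -0.0230]  nu=[-3.2869]  x^+=[-0.0157, 1.8367, -0.3931]  P^+=[0.2084 0.1755 0.2256; 0.1755 2.2267 -0.4224; 0.2256 -0.4224 1.1641]
step 3: x^-=[0.2789, 2.1335, -0.5558]  P^-=[0.6842 0.5246 0.1900; 0.5246 3.2248 -0.8467; 0.1900 -0.8467 1.3735]  S=[0.7460]  K=[0.7952; 0.5751; -0.0666]  nu=[-1.9247]  x^+=[-1.2516, 1.0265, -0.4277]  P^+=[0.2124 0.1834 0.2295; 0.1834 2.9780 -0.8181; 0.2295 -0.8181 1.3702]
step 4: x^-=[-0.8468, 1.2380, -0.4978]  P^-=[0.7017 0.6454 0.1361; 0.6454 4.2931 -1.3699; 0.1361 -1.3699 1.6279]  S=[0.7671]  K=[0.7982; 0.7483; -0.1500]  nu=[-0.2163]  x^+=[-1.0194, 1.0761, -0.4654]  P^+=[0.2129 0.1871 0.2279; 0.1871 3.8635 -1.2838; 0.2279 -1.2838 1.6106]

P_post[1,0] = 0.1871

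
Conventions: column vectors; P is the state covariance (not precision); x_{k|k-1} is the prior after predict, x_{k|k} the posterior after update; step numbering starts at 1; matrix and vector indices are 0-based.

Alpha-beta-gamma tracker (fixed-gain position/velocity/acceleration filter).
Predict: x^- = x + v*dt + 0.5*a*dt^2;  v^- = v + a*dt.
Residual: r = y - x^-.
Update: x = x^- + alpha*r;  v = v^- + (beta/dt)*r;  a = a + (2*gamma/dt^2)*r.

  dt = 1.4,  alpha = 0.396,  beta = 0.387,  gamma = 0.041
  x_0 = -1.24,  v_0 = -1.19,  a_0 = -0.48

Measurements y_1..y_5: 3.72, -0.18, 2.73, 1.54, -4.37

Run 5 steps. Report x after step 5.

step 1: x_pred=-3.3764  r=7.0964  x^+=-0.5662  v^+=0.0996  a^+=-0.1831
step 2: x_pred=-0.6062  r=0.4262  x^+=-0.4374  v^+=-0.0389  a^+=-0.1653
step 3: x_pred=-0.6538  r=3.3838  x^+=0.6862  v^+=0.6651  a^+=-0.0237
step 4: x_pred=1.5941  r=-0.0541  x^+=1.5727  v^+=0.6170  a^+=-0.0260
step 5: x_pred=2.4109  r=-6.7809  x^+=-0.2743  v^+=-1.2938  a^+=-0.3097

x_post = -0.2743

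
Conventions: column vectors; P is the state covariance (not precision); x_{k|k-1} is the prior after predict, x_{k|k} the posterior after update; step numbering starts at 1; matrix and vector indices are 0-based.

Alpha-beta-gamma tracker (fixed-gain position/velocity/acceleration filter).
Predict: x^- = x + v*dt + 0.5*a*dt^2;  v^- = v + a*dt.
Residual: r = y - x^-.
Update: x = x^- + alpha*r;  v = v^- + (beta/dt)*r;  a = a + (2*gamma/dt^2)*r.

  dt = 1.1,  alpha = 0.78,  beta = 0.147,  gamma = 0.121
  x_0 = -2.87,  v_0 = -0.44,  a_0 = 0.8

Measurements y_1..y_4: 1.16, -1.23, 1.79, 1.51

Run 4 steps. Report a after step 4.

a_post = -0.1374

step 1: x_pred=-2.8700  r=4.0300  x^+=0.2734  v^+=0.9786  a^+=1.6060
step 2: x_pred=2.3214  r=-3.5514  x^+=-0.4487  v^+=2.2706  a^+=0.8957
step 3: x_pred=2.5908  r=-0.8008  x^+=1.9662  v^+=3.1488  a^+=0.7355
step 4: x_pred=5.8749  r=-4.3649  x^+=2.4703  v^+=3.3746  a^+=-0.1374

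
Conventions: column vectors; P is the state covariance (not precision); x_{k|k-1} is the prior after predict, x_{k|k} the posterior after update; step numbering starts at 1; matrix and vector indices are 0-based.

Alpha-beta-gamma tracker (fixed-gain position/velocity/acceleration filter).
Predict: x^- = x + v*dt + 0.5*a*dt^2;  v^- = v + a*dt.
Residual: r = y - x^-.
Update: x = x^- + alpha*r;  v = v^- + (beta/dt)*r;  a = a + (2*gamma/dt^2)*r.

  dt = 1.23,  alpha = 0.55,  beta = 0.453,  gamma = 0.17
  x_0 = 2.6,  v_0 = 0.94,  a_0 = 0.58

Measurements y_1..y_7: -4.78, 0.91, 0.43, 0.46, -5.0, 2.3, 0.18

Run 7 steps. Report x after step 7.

x_post = 1.0218

step 1: x_pred=4.1949  r=-8.9749  x^+=-0.7413  v^+=-1.6520  a^+=-1.4370
step 2: x_pred=-3.8602  r=4.7702  x^+=-1.2366  v^+=-1.6626  a^+=-0.3649
step 3: x_pred=-3.5577  r=3.9877  x^+=-1.3645  v^+=-0.6429  a^+=0.5312
step 4: x_pred=-1.7533  r=2.2133  x^+=-0.5360  v^+=0.8257  a^+=1.0286
step 5: x_pred=1.2577  r=-6.2577  x^+=-2.1840  v^+=-0.2137  a^+=-0.3777
step 6: x_pred=-2.7326  r=5.0326  x^+=0.0353  v^+=1.1752  a^+=0.7533
step 7: x_pred=2.0507  r=-1.8707  x^+=1.0218  v^+=1.4128  a^+=0.3329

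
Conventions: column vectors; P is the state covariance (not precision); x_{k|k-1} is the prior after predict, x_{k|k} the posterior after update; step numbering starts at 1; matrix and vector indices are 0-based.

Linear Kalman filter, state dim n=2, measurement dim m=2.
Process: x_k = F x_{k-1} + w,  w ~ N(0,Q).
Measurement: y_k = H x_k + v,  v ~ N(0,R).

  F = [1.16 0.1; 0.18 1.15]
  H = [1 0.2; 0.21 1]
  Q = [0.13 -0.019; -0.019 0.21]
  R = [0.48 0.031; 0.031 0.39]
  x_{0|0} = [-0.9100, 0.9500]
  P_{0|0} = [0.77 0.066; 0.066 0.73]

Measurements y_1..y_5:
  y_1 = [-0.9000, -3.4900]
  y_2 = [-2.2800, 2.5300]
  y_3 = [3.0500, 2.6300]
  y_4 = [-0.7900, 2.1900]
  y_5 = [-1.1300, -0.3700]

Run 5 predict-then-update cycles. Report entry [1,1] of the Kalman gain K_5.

step 1: x^-=[-0.9606, 0.9287]  P^-=[1.1887 0.3150; 0.3150 1.2277]  S=[1.8438 0.8544; 0.8544 1.8024]  K=[0.6839 -0.0110; -0.0367 0.7352]  nu=[-0.1251, -4.2170]  x^+=[-1.0000, -2.1672]  P^+=[0.3388 -0.0542; -0.0542 0.2970]
step 2: x^-=[-1.3767, -2.6722]  P^-=[0.5763 0.0126; 0.0126 0.5913]  S=[1.0850 0.2834; 0.2834 1.0120]  K=[0.5384 -0.0187; -0.0353 0.5968]  nu=[-0.3688, 5.4914]  x^+=[-1.6782, 0.6179]  P^+=[0.2672 -0.0467; -0.0467 0.2415]
step 3: x^-=[-1.8849, 0.4085]  P^-=[0.4811 0.0014; 0.0014 0.5186]  S=[0.9824 0.2372; 0.2372 0.9304]  K=[0.4938 -0.0158; -0.0295 0.5652]  nu=[4.8532, 2.6173]  x^+=[0.4703, 1.7448]  P^+=[0.2450 -0.0423; -0.0423 0.2284]
step 4: x^-=[0.7200, 2.0912]  P^-=[0.4521 0.0012; 0.0012 0.5025]  S=[0.9527 0.2277; 0.2277 0.9130]  K=[0.4782 -0.0139; -0.0264 0.5573]  nu=[-1.9283, -0.0524]  x^+=[-0.2013, 2.1130]  P^+=[0.2372 -0.0404; -0.0404 0.2250]
step 5: x^-=[-0.0222, 2.3937]  P^-=[0.4420 0.0018; 0.0018 0.4985]  S=[0.9427 0.2254; 0.2254 0.9088]  K=[0.4724 -0.0131; -0.0251 0.5552]  nu=[-1.5866, -2.7590]  x^+=[-0.7356, 0.9017]  P^+=[0.2343 -0.0397; -0.0397 0.2241]

K[1,1] = 0.5552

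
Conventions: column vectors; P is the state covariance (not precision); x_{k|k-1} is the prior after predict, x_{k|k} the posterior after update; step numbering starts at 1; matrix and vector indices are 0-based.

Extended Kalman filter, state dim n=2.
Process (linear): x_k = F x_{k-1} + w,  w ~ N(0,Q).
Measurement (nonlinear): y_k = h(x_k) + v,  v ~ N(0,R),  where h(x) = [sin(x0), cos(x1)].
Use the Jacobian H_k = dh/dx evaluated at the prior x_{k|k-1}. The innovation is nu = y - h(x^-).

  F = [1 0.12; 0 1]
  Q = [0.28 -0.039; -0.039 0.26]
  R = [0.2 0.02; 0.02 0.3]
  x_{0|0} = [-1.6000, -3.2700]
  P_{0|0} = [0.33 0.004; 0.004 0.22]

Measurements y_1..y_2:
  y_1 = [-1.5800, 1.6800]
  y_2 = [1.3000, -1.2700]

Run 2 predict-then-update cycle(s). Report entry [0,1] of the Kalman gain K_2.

K[0,1] = 0.0039

step 1: x^-=[-1.9924, -3.2700]  P^-=[0.6141 -0.0086; -0.0086 0.4800]  H_jac=[-0.4092 0.0000; 0.0000 -0.1281]  S=[0.3028 0.0195; 0.0195 0.3079]  K=[-0.8335 0.0565; 0.0246 -0.2012]  nu=[-0.6676, 2.6718]  x^+=[-1.2850, -3.8240]  P^+=[0.4046 -0.0022; -0.0022 0.4675]
step 2: x^-=[-1.7439, -3.8240]  P^-=[0.6908 0.0149; 0.0149 0.7275]  H_jac=[-0.1722 0.0000; 0.0000 -0.6307]  S=[0.2205 0.0216; 0.0216 0.5894]  K=[-0.5400 0.0039; 0.0649 -0.7809]  nu=[2.2851, -0.4940]  x^+=[-2.9798, -3.2899]  P^+=[0.6266 0.0153; 0.0153 0.3694]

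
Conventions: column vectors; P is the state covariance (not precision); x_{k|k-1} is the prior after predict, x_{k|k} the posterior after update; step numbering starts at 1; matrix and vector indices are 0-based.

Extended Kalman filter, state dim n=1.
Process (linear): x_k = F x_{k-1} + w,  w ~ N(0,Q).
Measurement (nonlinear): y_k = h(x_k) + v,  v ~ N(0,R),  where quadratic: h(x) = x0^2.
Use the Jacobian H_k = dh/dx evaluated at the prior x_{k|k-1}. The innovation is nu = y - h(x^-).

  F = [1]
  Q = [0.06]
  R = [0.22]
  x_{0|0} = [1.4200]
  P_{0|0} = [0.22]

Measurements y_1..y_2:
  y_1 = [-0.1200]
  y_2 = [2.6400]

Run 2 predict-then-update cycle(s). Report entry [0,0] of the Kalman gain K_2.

K[0,0] = 0.3092

step 1: x^-=[1.4200]  P^-=[0.2800]  H_jac=[2.8400]  S=[2.4784]  K=[0.3209]  nu=[-2.1364]  x^+=[0.7345]  P^+=[0.0249]
step 2: x^-=[0.7345]  P^-=[0.0849]  H_jac=[1.4690]  S=[0.4031]  K=[0.3092]  nu=[2.1005]  x^+=[1.3840]  P^+=[0.0463]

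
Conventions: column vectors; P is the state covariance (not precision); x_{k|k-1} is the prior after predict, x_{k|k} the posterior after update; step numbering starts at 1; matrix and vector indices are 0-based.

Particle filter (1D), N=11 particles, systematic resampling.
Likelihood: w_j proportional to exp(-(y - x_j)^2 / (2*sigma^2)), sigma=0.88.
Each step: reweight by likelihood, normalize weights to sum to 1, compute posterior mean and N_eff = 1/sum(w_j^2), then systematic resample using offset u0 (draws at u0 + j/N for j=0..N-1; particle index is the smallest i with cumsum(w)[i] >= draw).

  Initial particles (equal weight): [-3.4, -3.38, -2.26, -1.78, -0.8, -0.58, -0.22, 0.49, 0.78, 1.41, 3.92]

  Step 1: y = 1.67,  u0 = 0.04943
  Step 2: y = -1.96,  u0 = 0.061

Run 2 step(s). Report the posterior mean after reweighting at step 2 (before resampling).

step 1: w=[0.0000, 0.0000, 0.0000, 0.0002, 0.0090, 0.0176, 0.0461, 0.1884, 0.2777, 0.4433, 0.0176]  mean=0.9750  Neff=3.2059  idx=[6, 7, 7, 8, 8, 8, 9, 9, 9, 9, 9]
step 2: w=[0.6746, 0.0988, 0.0988, 0.0374, 0.0374, 0.0374, 0.0031, 0.0031, 0.0031, 0.0031, 0.0031]  mean=0.0579  Neff=2.0883  idx=[0, 0, 0, 0, 0, 0, 0, 1, 2, 3, 5]

post_mean = 0.0579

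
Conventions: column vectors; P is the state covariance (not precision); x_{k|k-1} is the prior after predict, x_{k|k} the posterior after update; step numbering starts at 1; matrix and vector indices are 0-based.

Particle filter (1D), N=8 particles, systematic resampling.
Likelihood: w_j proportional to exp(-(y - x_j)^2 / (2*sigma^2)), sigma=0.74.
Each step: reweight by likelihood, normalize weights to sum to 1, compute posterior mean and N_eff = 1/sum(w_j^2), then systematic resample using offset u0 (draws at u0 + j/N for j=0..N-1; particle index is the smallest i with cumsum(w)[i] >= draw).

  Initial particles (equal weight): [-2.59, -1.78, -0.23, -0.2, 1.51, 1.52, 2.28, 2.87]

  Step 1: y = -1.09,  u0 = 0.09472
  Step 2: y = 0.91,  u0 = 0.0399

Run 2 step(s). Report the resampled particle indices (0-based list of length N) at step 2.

resampled_idx = [3, 3, 4, 5, 5, 6, 6, 7]

step 1: w=[0.0723, 0.3650, 0.2869, 0.2735, 0.0012, 0.0011, 0.0000, 0.0000]  mean=-0.9540  Neff=3.3832  idx=[1, 1, 1, 2, 2, 2, 3, 3]
step 2: w=[0.0009, 0.0009, 0.0009, 0.1945, 0.1945, 0.1945, 0.2069, 0.2069]  mean=-0.2216  Neff=5.0212  idx=[3, 3, 4, 5, 5, 6, 6, 7]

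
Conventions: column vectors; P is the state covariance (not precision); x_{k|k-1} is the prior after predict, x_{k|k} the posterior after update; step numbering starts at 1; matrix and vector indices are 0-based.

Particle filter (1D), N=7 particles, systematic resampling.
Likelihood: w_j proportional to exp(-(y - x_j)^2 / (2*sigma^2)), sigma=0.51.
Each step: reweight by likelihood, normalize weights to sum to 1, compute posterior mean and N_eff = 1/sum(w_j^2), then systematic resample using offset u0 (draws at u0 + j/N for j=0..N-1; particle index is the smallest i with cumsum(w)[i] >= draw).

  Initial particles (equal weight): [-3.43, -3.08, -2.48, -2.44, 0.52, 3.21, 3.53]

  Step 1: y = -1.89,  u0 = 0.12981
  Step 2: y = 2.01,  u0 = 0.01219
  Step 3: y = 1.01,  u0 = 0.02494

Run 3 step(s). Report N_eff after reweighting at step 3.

N_eff = 6.6993

step 1: w=[0.0091, 0.0573, 0.4463, 0.4872, 0.0000, 0.0000, 0.0000]  mean=-2.5035  Neff=2.2728  idx=[2, 2, 2, 3, 3, 3, 3]
step 2: w=[0.0913, 0.0913, 0.0913, 0.1815, 0.1815, 0.1815, 0.1815]  mean=-2.4510  Neff=6.3768  idx=[0, 1, 3, 3, 4, 5, 6]
step 3: w=[0.0950, 0.0950, 0.1620, 0.1620, 0.1620, 0.1620, 0.1620]  mean=-2.4476  Neff=6.6993  idx=[0, 1, 2, 3, 4, 5, 6]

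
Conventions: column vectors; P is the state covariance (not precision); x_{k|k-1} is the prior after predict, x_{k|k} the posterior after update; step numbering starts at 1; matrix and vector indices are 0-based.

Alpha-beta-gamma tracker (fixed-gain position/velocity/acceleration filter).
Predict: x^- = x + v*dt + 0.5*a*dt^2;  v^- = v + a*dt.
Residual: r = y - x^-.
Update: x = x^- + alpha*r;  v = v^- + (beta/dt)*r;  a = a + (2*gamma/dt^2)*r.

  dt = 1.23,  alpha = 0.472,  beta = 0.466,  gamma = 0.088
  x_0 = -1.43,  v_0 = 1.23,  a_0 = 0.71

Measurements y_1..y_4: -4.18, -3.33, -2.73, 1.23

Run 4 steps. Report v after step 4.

step 1: x_pred=0.6200  r=-4.8000  x^+=-1.6456  v^+=0.2848  a^+=0.1516
step 2: x_pred=-1.1807  r=-2.1493  x^+=-2.1951  v^+=-0.3431  a^+=-0.0984
step 3: x_pred=-2.6916  r=-0.0384  x^+=-2.7097  v^+=-0.4787  a^+=-0.1029
step 4: x_pred=-3.3763  r=4.6063  x^+=-1.2021  v^+=1.1399  a^+=0.4330

v_post = 1.1399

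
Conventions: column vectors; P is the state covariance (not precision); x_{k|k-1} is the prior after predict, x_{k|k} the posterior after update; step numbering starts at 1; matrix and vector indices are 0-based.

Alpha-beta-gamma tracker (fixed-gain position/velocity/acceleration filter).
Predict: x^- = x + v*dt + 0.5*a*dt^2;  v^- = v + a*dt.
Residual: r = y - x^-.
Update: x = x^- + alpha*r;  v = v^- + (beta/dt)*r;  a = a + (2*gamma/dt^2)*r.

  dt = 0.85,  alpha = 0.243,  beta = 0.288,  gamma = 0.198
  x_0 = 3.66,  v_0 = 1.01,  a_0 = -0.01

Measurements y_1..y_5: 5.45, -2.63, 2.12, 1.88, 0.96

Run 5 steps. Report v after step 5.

step 1: x_pred=4.5149  r=0.9351  x^+=4.7421  v^+=1.3183  a^+=0.5025
step 2: x_pred=6.0442  r=-8.6742  x^+=3.9364  v^+=-1.1935  a^+=-4.2518
step 3: x_pred=1.3859  r=0.7341  x^+=1.5643  v^+=-4.5589  a^+=-3.8495
step 4: x_pred=-3.7013  r=5.5813  x^+=-2.3451  v^+=-5.9398  a^+=-0.7903
step 5: x_pred=-7.6794  r=8.6394  x^+=-5.5800  v^+=-3.6844  a^+=3.9449

v_post = -3.6844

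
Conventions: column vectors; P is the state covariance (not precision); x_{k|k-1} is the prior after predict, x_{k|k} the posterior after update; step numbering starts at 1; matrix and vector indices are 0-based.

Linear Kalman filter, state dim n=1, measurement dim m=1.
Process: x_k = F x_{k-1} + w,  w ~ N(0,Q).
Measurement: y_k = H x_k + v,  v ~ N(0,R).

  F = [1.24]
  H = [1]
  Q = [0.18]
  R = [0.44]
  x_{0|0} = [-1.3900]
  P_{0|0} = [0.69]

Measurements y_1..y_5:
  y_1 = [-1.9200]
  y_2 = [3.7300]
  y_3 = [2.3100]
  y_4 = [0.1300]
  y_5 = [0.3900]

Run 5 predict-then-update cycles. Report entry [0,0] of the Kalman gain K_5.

K[0,0] = 0.5605

step 1: x^-=[-1.7236]  P^-=[1.2409]  S=[1.6809]  K=[0.7382]  nu=[-0.1964]  x^+=[-1.8686]  P^+=[0.3248]
step 2: x^-=[-2.3171]  P^-=[0.6795]  S=[1.1195]  K=[0.6070]  nu=[6.0471]  x^+=[1.3532]  P^+=[0.2671]
step 3: x^-=[1.6780]  P^-=[0.5906]  S=[1.0306]  K=[0.5731]  nu=[0.6320]  x^+=[2.0402]  P^+=[0.2522]
step 4: x^-=[2.5298]  P^-=[0.5677]  S=[1.0077]  K=[0.5634]  nu=[-2.3998]  x^+=[1.1778]  P^+=[0.2479]
step 5: x^-=[1.4605]  P^-=[0.5611]  S=[1.0011]  K=[0.5605]  nu=[-1.0705]  x^+=[0.8605]  P^+=[0.2466]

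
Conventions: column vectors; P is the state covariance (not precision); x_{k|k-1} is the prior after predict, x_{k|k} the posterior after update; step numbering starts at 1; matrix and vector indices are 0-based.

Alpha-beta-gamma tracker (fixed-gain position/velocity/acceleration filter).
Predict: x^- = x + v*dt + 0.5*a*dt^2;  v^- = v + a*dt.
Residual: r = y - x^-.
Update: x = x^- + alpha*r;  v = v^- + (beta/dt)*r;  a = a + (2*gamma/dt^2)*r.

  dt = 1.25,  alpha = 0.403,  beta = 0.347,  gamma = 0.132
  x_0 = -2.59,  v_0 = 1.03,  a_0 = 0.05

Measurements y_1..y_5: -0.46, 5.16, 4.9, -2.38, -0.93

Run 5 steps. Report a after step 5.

a_post = -2.5719

step 1: x_pred=-1.2634  r=0.8034  x^+=-0.9397  v^+=1.3155  a^+=0.1857
step 2: x_pred=0.8499  r=4.3101  x^+=2.5869  v^+=2.7442  a^+=0.9140
step 3: x_pred=6.7312  r=-1.8312  x^+=5.9932  v^+=3.3784  a^+=0.6046
step 4: x_pred=10.6885  r=-13.0685  x^+=5.4219  v^+=0.5063  a^+=-1.6035
step 5: x_pred=4.8020  r=-5.7320  x^+=2.4920  v^+=-3.0893  a^+=-2.5719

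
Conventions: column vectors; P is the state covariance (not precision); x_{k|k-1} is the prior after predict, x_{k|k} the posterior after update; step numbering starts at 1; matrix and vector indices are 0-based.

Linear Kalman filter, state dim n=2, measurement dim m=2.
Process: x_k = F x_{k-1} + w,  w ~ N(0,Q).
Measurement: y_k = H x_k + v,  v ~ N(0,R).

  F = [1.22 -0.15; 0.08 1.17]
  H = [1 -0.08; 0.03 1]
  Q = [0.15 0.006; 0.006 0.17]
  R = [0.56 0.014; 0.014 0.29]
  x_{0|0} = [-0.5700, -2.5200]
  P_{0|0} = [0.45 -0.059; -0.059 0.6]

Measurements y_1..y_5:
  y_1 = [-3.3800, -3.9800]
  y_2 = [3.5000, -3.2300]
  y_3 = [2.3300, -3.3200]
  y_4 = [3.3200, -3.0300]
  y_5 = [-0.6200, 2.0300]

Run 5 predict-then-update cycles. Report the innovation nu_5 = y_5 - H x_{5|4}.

step 1: x^-=[-0.3174, -2.9940]  P^-=[0.8549 -0.1389; -0.1389 0.9832]  S=[1.4434 -0.1776; -0.1776 1.2656]  K=[0.5993 -0.0054; -0.0565 0.7656]  nu=[-3.3021, -0.9765]  x^+=[-2.2911, -3.5549]  P^+=[0.3353 -0.0032; -0.0032 0.2213]
step 2: x^-=[-2.2619, -4.3426]  P^-=[0.6552 -0.0047; -0.0047 0.4745]  S=[1.2190 -0.0090; -0.0090 0.7648]  K=[0.5380 0.0259; -0.0304 0.6199]  nu=[5.4145, 1.1804]  x^+=[0.6816, -3.7756]  P^+=[0.3021 0.0060; 0.0060 0.1792]
step 3: x^-=[1.3979, -4.3629]  P^-=[0.6015 0.0125; 0.0125 0.4183]  S=[1.1622 0.0111; 0.0111 0.7096]  K=[0.5164 0.0350; -0.0237 0.5904]  nu=[0.5831, 1.0009]  x^+=[1.7340, -3.7857]  P^+=[0.2904 0.0087; 0.0087 0.1706]
step 4: x^-=[2.6833, -4.2906]  P^-=[0.5828 0.0167; 0.0167 0.4070]  S=[1.1428 0.0155; 0.0155 0.6986]  K=[0.5083 0.0376; -0.0219 0.5839]  nu=[0.2934, 1.1801]  x^+=[2.8768, -3.6080]  P^+=[0.2859 0.0094; 0.0094 0.1687]
step 5: x^-=[4.0509, -3.9912]  P^-=[0.5760 0.0176; 0.0176 0.4046]  S=[1.1357 0.0165; 0.0165 0.6962]  K=[0.5053 0.0382; -0.0214 0.5824]  nu=[-4.9902, 5.8996]  x^+=[1.7545, -0.4481]  P^+=[0.2843 0.0096; 0.0096 0.1683]

innov = [-4.9902, 5.8996]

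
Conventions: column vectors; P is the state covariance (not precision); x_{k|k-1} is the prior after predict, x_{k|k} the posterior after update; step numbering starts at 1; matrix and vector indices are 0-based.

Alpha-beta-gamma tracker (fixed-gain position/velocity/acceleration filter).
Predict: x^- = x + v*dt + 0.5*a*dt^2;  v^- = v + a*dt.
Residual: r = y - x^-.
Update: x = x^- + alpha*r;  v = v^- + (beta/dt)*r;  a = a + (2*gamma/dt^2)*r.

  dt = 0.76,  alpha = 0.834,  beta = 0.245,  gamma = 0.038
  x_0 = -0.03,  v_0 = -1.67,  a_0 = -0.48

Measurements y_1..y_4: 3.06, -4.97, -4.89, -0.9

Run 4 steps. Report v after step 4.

v_post = -1.2728

step 1: x_pred=-1.4378  r=4.4978  x^+=2.3134  v^+=-0.5848  a^+=0.1118
step 2: x_pred=1.9012  r=-6.8712  x^+=-3.8294  v^+=-2.7149  a^+=-0.7923
step 3: x_pred=-6.1215  r=1.2315  x^+=-5.0944  v^+=-2.9200  a^+=-0.6302
step 4: x_pred=-7.4957  r=6.5957  x^+=-1.9949  v^+=-1.2728  a^+=0.2376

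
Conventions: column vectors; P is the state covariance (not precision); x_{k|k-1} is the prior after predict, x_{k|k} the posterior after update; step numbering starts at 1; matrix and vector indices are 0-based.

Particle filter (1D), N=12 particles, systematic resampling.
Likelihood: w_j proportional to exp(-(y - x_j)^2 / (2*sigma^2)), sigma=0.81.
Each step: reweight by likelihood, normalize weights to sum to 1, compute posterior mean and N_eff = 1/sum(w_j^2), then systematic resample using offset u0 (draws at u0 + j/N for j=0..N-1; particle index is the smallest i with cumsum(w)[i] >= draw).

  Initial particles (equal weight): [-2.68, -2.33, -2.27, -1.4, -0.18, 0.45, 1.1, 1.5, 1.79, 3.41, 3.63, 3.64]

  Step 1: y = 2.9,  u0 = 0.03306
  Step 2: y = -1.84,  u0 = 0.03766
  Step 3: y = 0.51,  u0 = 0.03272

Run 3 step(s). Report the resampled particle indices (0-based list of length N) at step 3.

resampled_idx = [0, 1, 2, 3, 4, 5, 6, 7, 7, 8, 9, 10]

step 1: w=[0.0000, 0.0000, 0.0000, 0.0000, 0.0003, 0.0036, 0.0296, 0.0786, 0.1369, 0.2871, 0.2332, 0.2306]  mean=3.0624  Neff=4.6330  idx=[6, 8, 8, 9, 9, 9, 9, 10, 10, 11, 11, 11]
step 2: w=[0.9406, 0.0297, 0.0297, 0.0000, 0.0000, 0.0000, 0.0000, 0.0000, 0.0000, 0.0000, 0.0000, 0.0000]  mean=1.1410  Neff=1.1281  idx=[0, 0, 0, 0, 0, 0, 0, 0, 0, 0, 0, 1]
step 3: w=[0.0879, 0.0879, 0.0879, 0.0879, 0.0879, 0.0879, 0.0879, 0.0879, 0.0879, 0.0879, 0.0879, 0.0329]  mean=1.1227  Neff=11.6131  idx=[0, 1, 2, 3, 4, 5, 6, 7, 7, 8, 9, 10]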